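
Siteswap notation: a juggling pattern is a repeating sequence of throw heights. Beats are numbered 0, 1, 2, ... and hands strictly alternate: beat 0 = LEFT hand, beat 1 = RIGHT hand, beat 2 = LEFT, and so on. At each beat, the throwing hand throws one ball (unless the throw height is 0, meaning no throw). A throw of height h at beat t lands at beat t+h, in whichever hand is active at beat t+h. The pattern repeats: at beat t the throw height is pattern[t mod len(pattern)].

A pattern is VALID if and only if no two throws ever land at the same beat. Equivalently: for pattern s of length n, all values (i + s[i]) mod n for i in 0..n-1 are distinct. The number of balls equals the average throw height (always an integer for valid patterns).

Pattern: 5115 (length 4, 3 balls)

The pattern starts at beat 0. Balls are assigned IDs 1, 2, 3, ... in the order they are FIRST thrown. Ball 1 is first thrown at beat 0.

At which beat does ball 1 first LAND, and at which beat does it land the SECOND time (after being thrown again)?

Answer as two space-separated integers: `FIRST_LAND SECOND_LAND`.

Beat 0 (L): throw ball1 h=5 -> lands@5:R; in-air after throw: [b1@5:R]
Beat 1 (R): throw ball2 h=1 -> lands@2:L; in-air after throw: [b2@2:L b1@5:R]
Beat 2 (L): throw ball2 h=1 -> lands@3:R; in-air after throw: [b2@3:R b1@5:R]
Beat 3 (R): throw ball2 h=5 -> lands@8:L; in-air after throw: [b1@5:R b2@8:L]
Beat 4 (L): throw ball3 h=5 -> lands@9:R; in-air after throw: [b1@5:R b2@8:L b3@9:R]
Beat 5 (R): throw ball1 h=1 -> lands@6:L; in-air after throw: [b1@6:L b2@8:L b3@9:R]
Beat 6 (L): throw ball1 h=1 -> lands@7:R; in-air after throw: [b1@7:R b2@8:L b3@9:R]
Ball 1: thrown@0 h=5 -> first land @5; rethrown@5 h=1 -> second land @6

Answer: 5 6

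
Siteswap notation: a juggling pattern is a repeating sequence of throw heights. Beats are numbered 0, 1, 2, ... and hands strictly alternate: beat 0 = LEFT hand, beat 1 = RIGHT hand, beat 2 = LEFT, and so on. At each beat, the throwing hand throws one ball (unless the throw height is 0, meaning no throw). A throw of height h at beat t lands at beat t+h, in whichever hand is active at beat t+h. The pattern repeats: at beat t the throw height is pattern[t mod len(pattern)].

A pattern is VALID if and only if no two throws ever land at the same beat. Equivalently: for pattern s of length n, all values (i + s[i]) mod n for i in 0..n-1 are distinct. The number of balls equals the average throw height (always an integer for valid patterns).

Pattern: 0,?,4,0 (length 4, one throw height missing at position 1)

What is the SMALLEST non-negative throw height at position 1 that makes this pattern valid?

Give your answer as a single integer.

Answer: 0

Derivation:
i=0: (0 + 0) mod 4 = 0
i=1: s[i]=? (unknown)
i=2: (2 + 4) mod 4 = 2
i=3: (3 + 0) mod 4 = 3
Known residues: [0, 2, 3]; need a permutation of 0..3, so missing residue r = 1
Need (1 + s) mod 4 = 1; smallest s = (1 - 1) mod 4 = 0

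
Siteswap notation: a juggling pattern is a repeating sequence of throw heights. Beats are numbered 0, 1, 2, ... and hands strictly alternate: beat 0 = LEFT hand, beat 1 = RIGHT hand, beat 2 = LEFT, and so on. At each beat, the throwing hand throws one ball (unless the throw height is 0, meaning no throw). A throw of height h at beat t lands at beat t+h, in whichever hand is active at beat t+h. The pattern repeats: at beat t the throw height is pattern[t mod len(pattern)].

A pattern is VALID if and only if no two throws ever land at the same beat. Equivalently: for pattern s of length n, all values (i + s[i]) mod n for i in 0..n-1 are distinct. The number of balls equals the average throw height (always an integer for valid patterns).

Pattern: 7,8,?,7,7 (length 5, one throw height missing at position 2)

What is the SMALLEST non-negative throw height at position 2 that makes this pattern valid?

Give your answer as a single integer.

Answer: 1

Derivation:
i=0: (0 + 7) mod 5 = 2
i=1: (1 + 8) mod 5 = 4
i=2: s[i]=? (unknown)
i=3: (3 + 7) mod 5 = 0
i=4: (4 + 7) mod 5 = 1
Known residues: [0, 1, 2, 4]; need a permutation of 0..4, so missing residue r = 3
Need (2 + s) mod 5 = 3; smallest s = (3 - 2) mod 5 = 1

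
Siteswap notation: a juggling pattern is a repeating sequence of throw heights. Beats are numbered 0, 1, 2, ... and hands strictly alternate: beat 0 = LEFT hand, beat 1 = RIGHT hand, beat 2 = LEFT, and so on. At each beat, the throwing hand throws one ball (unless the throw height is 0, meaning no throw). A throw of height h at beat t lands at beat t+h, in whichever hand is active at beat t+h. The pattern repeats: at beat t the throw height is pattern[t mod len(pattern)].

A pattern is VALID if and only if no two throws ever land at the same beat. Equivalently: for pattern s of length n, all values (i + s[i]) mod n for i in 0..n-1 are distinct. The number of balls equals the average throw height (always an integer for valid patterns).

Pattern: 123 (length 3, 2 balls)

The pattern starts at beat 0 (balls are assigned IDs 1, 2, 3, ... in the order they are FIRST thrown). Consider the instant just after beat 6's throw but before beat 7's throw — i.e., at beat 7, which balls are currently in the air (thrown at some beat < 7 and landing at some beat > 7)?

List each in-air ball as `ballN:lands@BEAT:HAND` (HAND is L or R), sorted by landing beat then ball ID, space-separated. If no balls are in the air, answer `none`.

Answer: ball2:lands@8:L

Derivation:
Beat 0 (L): throw ball1 h=1 -> lands@1:R; in-air after throw: [b1@1:R]
Beat 1 (R): throw ball1 h=2 -> lands@3:R; in-air after throw: [b1@3:R]
Beat 2 (L): throw ball2 h=3 -> lands@5:R; in-air after throw: [b1@3:R b2@5:R]
Beat 3 (R): throw ball1 h=1 -> lands@4:L; in-air after throw: [b1@4:L b2@5:R]
Beat 4 (L): throw ball1 h=2 -> lands@6:L; in-air after throw: [b2@5:R b1@6:L]
Beat 5 (R): throw ball2 h=3 -> lands@8:L; in-air after throw: [b1@6:L b2@8:L]
Beat 6 (L): throw ball1 h=1 -> lands@7:R; in-air after throw: [b1@7:R b2@8:L]
Beat 7 (R): throw ball1 h=2 -> lands@9:R; in-air after throw: [b2@8:L b1@9:R]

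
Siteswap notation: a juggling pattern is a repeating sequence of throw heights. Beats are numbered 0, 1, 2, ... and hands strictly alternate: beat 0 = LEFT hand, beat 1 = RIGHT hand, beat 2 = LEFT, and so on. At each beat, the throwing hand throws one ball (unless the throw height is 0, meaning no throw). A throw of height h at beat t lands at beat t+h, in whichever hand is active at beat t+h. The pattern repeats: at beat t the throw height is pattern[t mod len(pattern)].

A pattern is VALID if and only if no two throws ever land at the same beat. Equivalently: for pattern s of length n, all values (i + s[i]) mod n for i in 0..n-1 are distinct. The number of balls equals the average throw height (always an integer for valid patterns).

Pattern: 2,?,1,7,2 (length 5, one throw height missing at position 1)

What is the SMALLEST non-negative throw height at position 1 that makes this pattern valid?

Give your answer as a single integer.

Answer: 3

Derivation:
i=0: (0 + 2) mod 5 = 2
i=1: s[i]=? (unknown)
i=2: (2 + 1) mod 5 = 3
i=3: (3 + 7) mod 5 = 0
i=4: (4 + 2) mod 5 = 1
Known residues: [0, 1, 2, 3]; need a permutation of 0..4, so missing residue r = 4
Need (1 + s) mod 5 = 4; smallest s = (4 - 1) mod 5 = 3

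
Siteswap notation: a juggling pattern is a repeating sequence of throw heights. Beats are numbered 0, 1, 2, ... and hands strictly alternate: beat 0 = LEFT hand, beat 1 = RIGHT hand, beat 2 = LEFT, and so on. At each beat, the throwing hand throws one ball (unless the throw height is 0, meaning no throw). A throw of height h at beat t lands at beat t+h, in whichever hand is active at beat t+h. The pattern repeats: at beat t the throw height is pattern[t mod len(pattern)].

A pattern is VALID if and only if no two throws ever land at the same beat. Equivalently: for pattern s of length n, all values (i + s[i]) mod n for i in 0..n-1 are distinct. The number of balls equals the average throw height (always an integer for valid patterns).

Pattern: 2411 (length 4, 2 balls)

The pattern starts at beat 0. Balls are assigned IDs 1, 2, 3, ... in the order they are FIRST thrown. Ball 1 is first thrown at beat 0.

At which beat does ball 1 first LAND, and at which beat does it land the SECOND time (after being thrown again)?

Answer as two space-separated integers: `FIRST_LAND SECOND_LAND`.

Answer: 2 3

Derivation:
Beat 0 (L): throw ball1 h=2 -> lands@2:L; in-air after throw: [b1@2:L]
Beat 1 (R): throw ball2 h=4 -> lands@5:R; in-air after throw: [b1@2:L b2@5:R]
Beat 2 (L): throw ball1 h=1 -> lands@3:R; in-air after throw: [b1@3:R b2@5:R]
Beat 3 (R): throw ball1 h=1 -> lands@4:L; in-air after throw: [b1@4:L b2@5:R]
Ball 1: thrown@0 h=2 -> first land @2; rethrown@2 h=1 -> second land @3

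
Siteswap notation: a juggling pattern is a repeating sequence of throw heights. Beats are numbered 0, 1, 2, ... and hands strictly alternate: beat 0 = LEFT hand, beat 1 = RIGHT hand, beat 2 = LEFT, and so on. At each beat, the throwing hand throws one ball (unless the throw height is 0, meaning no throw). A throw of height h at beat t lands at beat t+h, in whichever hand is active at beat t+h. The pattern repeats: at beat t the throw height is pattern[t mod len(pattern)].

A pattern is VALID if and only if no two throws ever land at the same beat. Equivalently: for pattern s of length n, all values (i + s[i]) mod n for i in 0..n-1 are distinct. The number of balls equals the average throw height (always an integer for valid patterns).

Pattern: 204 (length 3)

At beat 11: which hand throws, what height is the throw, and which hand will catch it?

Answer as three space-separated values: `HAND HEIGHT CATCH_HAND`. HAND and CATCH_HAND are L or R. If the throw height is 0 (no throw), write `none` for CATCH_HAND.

Beat 11: 11 mod 2 = 1, so hand = R
Throw height = pattern[11 mod 3] = pattern[2] = 4
Lands at beat 11+4=15, 15 mod 2 = 1, so catch hand = R

Answer: R 4 R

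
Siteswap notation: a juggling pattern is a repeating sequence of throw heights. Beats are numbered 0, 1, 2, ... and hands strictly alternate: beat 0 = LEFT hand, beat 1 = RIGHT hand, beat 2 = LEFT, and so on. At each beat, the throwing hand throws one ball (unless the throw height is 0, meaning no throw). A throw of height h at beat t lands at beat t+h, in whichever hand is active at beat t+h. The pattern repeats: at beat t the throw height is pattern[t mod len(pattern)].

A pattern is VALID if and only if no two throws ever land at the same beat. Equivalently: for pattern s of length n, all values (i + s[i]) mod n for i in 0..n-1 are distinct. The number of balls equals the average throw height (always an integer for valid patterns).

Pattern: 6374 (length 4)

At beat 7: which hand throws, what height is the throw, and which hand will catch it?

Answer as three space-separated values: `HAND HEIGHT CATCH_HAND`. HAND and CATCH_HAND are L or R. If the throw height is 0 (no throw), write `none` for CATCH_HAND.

Answer: R 4 R

Derivation:
Beat 7: 7 mod 2 = 1, so hand = R
Throw height = pattern[7 mod 4] = pattern[3] = 4
Lands at beat 7+4=11, 11 mod 2 = 1, so catch hand = R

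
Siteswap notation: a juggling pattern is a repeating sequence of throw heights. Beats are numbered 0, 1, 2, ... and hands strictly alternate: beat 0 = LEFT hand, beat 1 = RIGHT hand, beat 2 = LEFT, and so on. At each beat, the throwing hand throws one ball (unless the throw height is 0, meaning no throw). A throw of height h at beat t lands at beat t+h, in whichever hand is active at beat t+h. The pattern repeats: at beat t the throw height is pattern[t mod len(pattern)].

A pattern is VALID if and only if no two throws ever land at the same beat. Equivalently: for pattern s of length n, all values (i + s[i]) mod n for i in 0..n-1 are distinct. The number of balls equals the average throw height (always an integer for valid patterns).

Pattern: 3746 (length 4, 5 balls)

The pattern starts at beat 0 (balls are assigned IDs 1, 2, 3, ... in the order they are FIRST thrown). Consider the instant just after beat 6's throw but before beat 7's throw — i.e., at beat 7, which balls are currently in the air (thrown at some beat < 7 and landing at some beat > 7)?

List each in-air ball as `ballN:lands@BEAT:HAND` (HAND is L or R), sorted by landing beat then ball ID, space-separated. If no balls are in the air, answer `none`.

Beat 0 (L): throw ball1 h=3 -> lands@3:R; in-air after throw: [b1@3:R]
Beat 1 (R): throw ball2 h=7 -> lands@8:L; in-air after throw: [b1@3:R b2@8:L]
Beat 2 (L): throw ball3 h=4 -> lands@6:L; in-air after throw: [b1@3:R b3@6:L b2@8:L]
Beat 3 (R): throw ball1 h=6 -> lands@9:R; in-air after throw: [b3@6:L b2@8:L b1@9:R]
Beat 4 (L): throw ball4 h=3 -> lands@7:R; in-air after throw: [b3@6:L b4@7:R b2@8:L b1@9:R]
Beat 5 (R): throw ball5 h=7 -> lands@12:L; in-air after throw: [b3@6:L b4@7:R b2@8:L b1@9:R b5@12:L]
Beat 6 (L): throw ball3 h=4 -> lands@10:L; in-air after throw: [b4@7:R b2@8:L b1@9:R b3@10:L b5@12:L]
Beat 7 (R): throw ball4 h=6 -> lands@13:R; in-air after throw: [b2@8:L b1@9:R b3@10:L b5@12:L b4@13:R]

Answer: ball2:lands@8:L ball1:lands@9:R ball3:lands@10:L ball5:lands@12:L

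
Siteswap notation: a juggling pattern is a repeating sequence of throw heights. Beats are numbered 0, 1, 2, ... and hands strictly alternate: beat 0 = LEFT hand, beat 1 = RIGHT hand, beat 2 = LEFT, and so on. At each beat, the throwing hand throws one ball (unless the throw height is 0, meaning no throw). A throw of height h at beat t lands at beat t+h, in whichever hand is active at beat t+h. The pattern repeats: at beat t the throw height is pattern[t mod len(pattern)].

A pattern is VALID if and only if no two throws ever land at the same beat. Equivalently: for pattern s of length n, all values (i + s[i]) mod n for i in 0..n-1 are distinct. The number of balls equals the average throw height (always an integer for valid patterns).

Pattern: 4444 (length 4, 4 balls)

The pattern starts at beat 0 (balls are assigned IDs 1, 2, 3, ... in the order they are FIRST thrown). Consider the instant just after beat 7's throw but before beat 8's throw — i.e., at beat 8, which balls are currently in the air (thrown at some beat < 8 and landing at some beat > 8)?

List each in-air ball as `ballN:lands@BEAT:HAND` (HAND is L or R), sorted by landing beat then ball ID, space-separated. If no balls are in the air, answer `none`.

Answer: ball2:lands@9:R ball3:lands@10:L ball4:lands@11:R

Derivation:
Beat 0 (L): throw ball1 h=4 -> lands@4:L; in-air after throw: [b1@4:L]
Beat 1 (R): throw ball2 h=4 -> lands@5:R; in-air after throw: [b1@4:L b2@5:R]
Beat 2 (L): throw ball3 h=4 -> lands@6:L; in-air after throw: [b1@4:L b2@5:R b3@6:L]
Beat 3 (R): throw ball4 h=4 -> lands@7:R; in-air after throw: [b1@4:L b2@5:R b3@6:L b4@7:R]
Beat 4 (L): throw ball1 h=4 -> lands@8:L; in-air after throw: [b2@5:R b3@6:L b4@7:R b1@8:L]
Beat 5 (R): throw ball2 h=4 -> lands@9:R; in-air after throw: [b3@6:L b4@7:R b1@8:L b2@9:R]
Beat 6 (L): throw ball3 h=4 -> lands@10:L; in-air after throw: [b4@7:R b1@8:L b2@9:R b3@10:L]
Beat 7 (R): throw ball4 h=4 -> lands@11:R; in-air after throw: [b1@8:L b2@9:R b3@10:L b4@11:R]
Beat 8 (L): throw ball1 h=4 -> lands@12:L; in-air after throw: [b2@9:R b3@10:L b4@11:R b1@12:L]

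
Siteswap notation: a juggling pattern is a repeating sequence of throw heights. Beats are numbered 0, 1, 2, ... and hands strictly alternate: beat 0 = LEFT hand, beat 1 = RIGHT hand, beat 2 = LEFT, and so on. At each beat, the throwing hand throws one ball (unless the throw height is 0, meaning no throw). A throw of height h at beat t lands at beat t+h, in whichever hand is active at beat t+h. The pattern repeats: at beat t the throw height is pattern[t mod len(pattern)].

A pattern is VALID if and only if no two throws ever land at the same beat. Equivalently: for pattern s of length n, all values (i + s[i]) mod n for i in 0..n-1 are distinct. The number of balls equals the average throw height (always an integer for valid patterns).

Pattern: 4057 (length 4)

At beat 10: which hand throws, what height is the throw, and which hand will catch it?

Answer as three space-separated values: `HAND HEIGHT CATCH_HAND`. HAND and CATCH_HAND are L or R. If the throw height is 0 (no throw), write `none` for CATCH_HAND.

Answer: L 5 R

Derivation:
Beat 10: 10 mod 2 = 0, so hand = L
Throw height = pattern[10 mod 4] = pattern[2] = 5
Lands at beat 10+5=15, 15 mod 2 = 1, so catch hand = R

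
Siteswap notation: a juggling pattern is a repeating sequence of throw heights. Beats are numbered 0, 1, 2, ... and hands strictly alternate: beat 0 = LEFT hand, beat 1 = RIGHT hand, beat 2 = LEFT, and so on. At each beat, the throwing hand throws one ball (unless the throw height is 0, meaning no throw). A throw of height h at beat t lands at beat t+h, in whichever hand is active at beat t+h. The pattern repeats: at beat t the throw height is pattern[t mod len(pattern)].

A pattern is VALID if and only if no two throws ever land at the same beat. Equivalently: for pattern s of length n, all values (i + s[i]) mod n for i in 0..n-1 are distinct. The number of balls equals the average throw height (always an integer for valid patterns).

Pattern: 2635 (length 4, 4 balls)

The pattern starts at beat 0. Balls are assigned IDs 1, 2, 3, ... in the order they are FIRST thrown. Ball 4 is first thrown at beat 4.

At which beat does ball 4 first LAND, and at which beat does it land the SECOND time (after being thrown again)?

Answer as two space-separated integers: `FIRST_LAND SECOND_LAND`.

Beat 0 (L): throw ball1 h=2 -> lands@2:L; in-air after throw: [b1@2:L]
Beat 1 (R): throw ball2 h=6 -> lands@7:R; in-air after throw: [b1@2:L b2@7:R]
Beat 2 (L): throw ball1 h=3 -> lands@5:R; in-air after throw: [b1@5:R b2@7:R]
Beat 3 (R): throw ball3 h=5 -> lands@8:L; in-air after throw: [b1@5:R b2@7:R b3@8:L]
Beat 4 (L): throw ball4 h=2 -> lands@6:L; in-air after throw: [b1@5:R b4@6:L b2@7:R b3@8:L]
Beat 5 (R): throw ball1 h=6 -> lands@11:R; in-air after throw: [b4@6:L b2@7:R b3@8:L b1@11:R]
Beat 6 (L): throw ball4 h=3 -> lands@9:R; in-air after throw: [b2@7:R b3@8:L b4@9:R b1@11:R]
Beat 7 (R): throw ball2 h=5 -> lands@12:L; in-air after throw: [b3@8:L b4@9:R b1@11:R b2@12:L]
Beat 8 (L): throw ball3 h=2 -> lands@10:L; in-air after throw: [b4@9:R b3@10:L b1@11:R b2@12:L]
Beat 9 (R): throw ball4 h=6 -> lands@15:R; in-air after throw: [b3@10:L b1@11:R b2@12:L b4@15:R]
Ball 4: thrown@4 h=2 -> first land @6; rethrown@6 h=3 -> second land @9

Answer: 6 9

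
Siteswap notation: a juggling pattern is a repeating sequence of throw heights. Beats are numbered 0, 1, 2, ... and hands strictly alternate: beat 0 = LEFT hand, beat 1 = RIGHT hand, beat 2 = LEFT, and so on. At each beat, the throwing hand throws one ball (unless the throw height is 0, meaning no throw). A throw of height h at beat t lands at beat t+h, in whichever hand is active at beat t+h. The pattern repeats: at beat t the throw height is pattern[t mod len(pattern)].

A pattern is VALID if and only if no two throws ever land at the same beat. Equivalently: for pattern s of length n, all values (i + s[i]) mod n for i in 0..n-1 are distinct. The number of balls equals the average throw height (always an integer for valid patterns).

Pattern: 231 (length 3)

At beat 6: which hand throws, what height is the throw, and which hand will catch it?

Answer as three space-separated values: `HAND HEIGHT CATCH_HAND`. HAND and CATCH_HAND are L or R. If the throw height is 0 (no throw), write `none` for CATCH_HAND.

Beat 6: 6 mod 2 = 0, so hand = L
Throw height = pattern[6 mod 3] = pattern[0] = 2
Lands at beat 6+2=8, 8 mod 2 = 0, so catch hand = L

Answer: L 2 L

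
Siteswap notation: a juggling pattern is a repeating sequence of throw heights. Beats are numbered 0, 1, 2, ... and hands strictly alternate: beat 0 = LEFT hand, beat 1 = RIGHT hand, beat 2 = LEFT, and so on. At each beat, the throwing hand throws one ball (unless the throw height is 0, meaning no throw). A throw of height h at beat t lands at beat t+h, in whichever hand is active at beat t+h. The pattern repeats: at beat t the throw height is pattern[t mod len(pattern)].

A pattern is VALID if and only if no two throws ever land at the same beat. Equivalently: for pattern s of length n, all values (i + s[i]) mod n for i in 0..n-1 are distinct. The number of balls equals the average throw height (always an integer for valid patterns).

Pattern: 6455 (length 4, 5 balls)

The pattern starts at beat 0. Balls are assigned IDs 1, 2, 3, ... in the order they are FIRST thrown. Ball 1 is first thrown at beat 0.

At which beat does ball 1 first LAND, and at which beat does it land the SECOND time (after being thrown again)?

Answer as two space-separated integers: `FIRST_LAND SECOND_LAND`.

Answer: 6 11

Derivation:
Beat 0 (L): throw ball1 h=6 -> lands@6:L; in-air after throw: [b1@6:L]
Beat 1 (R): throw ball2 h=4 -> lands@5:R; in-air after throw: [b2@5:R b1@6:L]
Beat 2 (L): throw ball3 h=5 -> lands@7:R; in-air after throw: [b2@5:R b1@6:L b3@7:R]
Beat 3 (R): throw ball4 h=5 -> lands@8:L; in-air after throw: [b2@5:R b1@6:L b3@7:R b4@8:L]
Beat 4 (L): throw ball5 h=6 -> lands@10:L; in-air after throw: [b2@5:R b1@6:L b3@7:R b4@8:L b5@10:L]
Beat 5 (R): throw ball2 h=4 -> lands@9:R; in-air after throw: [b1@6:L b3@7:R b4@8:L b2@9:R b5@10:L]
Beat 6 (L): throw ball1 h=5 -> lands@11:R; in-air after throw: [b3@7:R b4@8:L b2@9:R b5@10:L b1@11:R]
Beat 7 (R): throw ball3 h=5 -> lands@12:L; in-air after throw: [b4@8:L b2@9:R b5@10:L b1@11:R b3@12:L]
Beat 8 (L): throw ball4 h=6 -> lands@14:L; in-air after throw: [b2@9:R b5@10:L b1@11:R b3@12:L b4@14:L]
Beat 9 (R): throw ball2 h=4 -> lands@13:R; in-air after throw: [b5@10:L b1@11:R b3@12:L b2@13:R b4@14:L]
Beat 10 (L): throw ball5 h=5 -> lands@15:R; in-air after throw: [b1@11:R b3@12:L b2@13:R b4@14:L b5@15:R]
Beat 11 (R): throw ball1 h=5 -> lands@16:L; in-air after throw: [b3@12:L b2@13:R b4@14:L b5@15:R b1@16:L]
Ball 1: thrown@0 h=6 -> first land @6; rethrown@6 h=5 -> second land @11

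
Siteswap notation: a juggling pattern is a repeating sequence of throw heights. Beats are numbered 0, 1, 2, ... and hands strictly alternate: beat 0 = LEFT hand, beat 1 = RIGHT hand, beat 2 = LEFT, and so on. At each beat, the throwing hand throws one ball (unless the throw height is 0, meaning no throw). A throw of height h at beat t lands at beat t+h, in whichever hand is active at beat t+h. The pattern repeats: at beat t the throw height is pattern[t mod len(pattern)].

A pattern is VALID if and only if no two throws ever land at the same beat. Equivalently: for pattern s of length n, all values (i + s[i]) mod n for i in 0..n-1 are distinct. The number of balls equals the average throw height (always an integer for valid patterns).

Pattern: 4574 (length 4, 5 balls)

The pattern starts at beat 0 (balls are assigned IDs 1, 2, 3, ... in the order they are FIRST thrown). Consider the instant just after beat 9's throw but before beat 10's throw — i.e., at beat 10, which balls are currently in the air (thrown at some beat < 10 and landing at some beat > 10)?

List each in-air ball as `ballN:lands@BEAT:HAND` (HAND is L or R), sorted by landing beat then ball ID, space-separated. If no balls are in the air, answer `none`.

Beat 0 (L): throw ball1 h=4 -> lands@4:L; in-air after throw: [b1@4:L]
Beat 1 (R): throw ball2 h=5 -> lands@6:L; in-air after throw: [b1@4:L b2@6:L]
Beat 2 (L): throw ball3 h=7 -> lands@9:R; in-air after throw: [b1@4:L b2@6:L b3@9:R]
Beat 3 (R): throw ball4 h=4 -> lands@7:R; in-air after throw: [b1@4:L b2@6:L b4@7:R b3@9:R]
Beat 4 (L): throw ball1 h=4 -> lands@8:L; in-air after throw: [b2@6:L b4@7:R b1@8:L b3@9:R]
Beat 5 (R): throw ball5 h=5 -> lands@10:L; in-air after throw: [b2@6:L b4@7:R b1@8:L b3@9:R b5@10:L]
Beat 6 (L): throw ball2 h=7 -> lands@13:R; in-air after throw: [b4@7:R b1@8:L b3@9:R b5@10:L b2@13:R]
Beat 7 (R): throw ball4 h=4 -> lands@11:R; in-air after throw: [b1@8:L b3@9:R b5@10:L b4@11:R b2@13:R]
Beat 8 (L): throw ball1 h=4 -> lands@12:L; in-air after throw: [b3@9:R b5@10:L b4@11:R b1@12:L b2@13:R]
Beat 9 (R): throw ball3 h=5 -> lands@14:L; in-air after throw: [b5@10:L b4@11:R b1@12:L b2@13:R b3@14:L]
Beat 10 (L): throw ball5 h=7 -> lands@17:R; in-air after throw: [b4@11:R b1@12:L b2@13:R b3@14:L b5@17:R]

Answer: ball4:lands@11:R ball1:lands@12:L ball2:lands@13:R ball3:lands@14:L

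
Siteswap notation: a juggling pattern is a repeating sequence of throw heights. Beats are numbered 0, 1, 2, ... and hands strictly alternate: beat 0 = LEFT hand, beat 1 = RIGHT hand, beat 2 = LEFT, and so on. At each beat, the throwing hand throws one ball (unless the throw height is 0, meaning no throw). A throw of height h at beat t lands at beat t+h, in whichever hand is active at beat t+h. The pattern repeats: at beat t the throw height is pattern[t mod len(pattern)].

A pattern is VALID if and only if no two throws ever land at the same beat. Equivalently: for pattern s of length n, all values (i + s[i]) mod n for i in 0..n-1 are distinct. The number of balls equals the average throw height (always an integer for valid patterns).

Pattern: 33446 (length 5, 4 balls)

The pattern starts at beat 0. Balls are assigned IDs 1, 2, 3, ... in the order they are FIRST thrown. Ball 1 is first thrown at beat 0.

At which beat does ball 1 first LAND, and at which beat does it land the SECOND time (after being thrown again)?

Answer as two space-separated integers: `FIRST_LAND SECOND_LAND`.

Answer: 3 7

Derivation:
Beat 0 (L): throw ball1 h=3 -> lands@3:R; in-air after throw: [b1@3:R]
Beat 1 (R): throw ball2 h=3 -> lands@4:L; in-air after throw: [b1@3:R b2@4:L]
Beat 2 (L): throw ball3 h=4 -> lands@6:L; in-air after throw: [b1@3:R b2@4:L b3@6:L]
Beat 3 (R): throw ball1 h=4 -> lands@7:R; in-air after throw: [b2@4:L b3@6:L b1@7:R]
Beat 4 (L): throw ball2 h=6 -> lands@10:L; in-air after throw: [b3@6:L b1@7:R b2@10:L]
Beat 5 (R): throw ball4 h=3 -> lands@8:L; in-air after throw: [b3@6:L b1@7:R b4@8:L b2@10:L]
Beat 6 (L): throw ball3 h=3 -> lands@9:R; in-air after throw: [b1@7:R b4@8:L b3@9:R b2@10:L]
Beat 7 (R): throw ball1 h=4 -> lands@11:R; in-air after throw: [b4@8:L b3@9:R b2@10:L b1@11:R]
Ball 1: thrown@0 h=3 -> first land @3; rethrown@3 h=4 -> second land @7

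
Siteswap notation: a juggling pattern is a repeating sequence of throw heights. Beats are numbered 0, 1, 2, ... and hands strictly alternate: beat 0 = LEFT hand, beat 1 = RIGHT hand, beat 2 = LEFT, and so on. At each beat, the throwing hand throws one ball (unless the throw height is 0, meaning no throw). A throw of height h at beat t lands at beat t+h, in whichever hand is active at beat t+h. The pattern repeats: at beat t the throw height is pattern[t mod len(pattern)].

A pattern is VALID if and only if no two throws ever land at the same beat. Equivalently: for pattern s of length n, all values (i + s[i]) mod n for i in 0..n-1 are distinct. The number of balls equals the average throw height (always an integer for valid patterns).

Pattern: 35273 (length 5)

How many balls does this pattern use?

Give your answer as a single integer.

Pattern = [3, 5, 2, 7, 3], length n = 5
  position 0: throw height = 3, running sum = 3
  position 1: throw height = 5, running sum = 8
  position 2: throw height = 2, running sum = 10
  position 3: throw height = 7, running sum = 17
  position 4: throw height = 3, running sum = 20
Total sum = 20; balls = sum / n = 20 / 5 = 4

Answer: 4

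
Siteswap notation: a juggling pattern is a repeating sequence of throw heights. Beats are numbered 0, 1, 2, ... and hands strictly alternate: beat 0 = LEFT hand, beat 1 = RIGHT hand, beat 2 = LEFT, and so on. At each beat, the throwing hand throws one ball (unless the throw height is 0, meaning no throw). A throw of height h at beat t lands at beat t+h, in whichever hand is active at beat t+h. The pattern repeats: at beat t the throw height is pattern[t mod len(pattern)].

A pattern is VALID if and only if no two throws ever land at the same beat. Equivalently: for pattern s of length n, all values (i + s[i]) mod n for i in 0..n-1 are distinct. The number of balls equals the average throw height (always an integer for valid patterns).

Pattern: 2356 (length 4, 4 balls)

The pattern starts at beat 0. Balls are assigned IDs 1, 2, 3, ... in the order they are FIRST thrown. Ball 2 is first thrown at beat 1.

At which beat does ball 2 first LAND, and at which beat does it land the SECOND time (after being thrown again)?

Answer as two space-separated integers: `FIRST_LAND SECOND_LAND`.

Answer: 4 6

Derivation:
Beat 0 (L): throw ball1 h=2 -> lands@2:L; in-air after throw: [b1@2:L]
Beat 1 (R): throw ball2 h=3 -> lands@4:L; in-air after throw: [b1@2:L b2@4:L]
Beat 2 (L): throw ball1 h=5 -> lands@7:R; in-air after throw: [b2@4:L b1@7:R]
Beat 3 (R): throw ball3 h=6 -> lands@9:R; in-air after throw: [b2@4:L b1@7:R b3@9:R]
Beat 4 (L): throw ball2 h=2 -> lands@6:L; in-air after throw: [b2@6:L b1@7:R b3@9:R]
Beat 5 (R): throw ball4 h=3 -> lands@8:L; in-air after throw: [b2@6:L b1@7:R b4@8:L b3@9:R]
Beat 6 (L): throw ball2 h=5 -> lands@11:R; in-air after throw: [b1@7:R b4@8:L b3@9:R b2@11:R]
Ball 2: thrown@1 h=3 -> first land @4; rethrown@4 h=2 -> second land @6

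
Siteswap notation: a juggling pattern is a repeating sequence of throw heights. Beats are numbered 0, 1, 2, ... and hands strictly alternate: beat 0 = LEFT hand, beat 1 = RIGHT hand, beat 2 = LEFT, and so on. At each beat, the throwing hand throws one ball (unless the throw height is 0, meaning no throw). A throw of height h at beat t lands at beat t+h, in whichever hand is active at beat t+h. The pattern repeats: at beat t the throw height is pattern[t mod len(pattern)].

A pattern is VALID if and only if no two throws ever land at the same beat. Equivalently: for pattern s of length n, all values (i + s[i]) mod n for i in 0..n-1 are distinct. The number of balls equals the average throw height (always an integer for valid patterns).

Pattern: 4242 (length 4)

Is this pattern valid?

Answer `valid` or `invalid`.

Answer: valid

Derivation:
i=0: (i + s[i]) mod n = (0 + 4) mod 4 = 0
i=1: (i + s[i]) mod n = (1 + 2) mod 4 = 3
i=2: (i + s[i]) mod n = (2 + 4) mod 4 = 2
i=3: (i + s[i]) mod n = (3 + 2) mod 4 = 1
Residues: [0, 3, 2, 1], distinct: True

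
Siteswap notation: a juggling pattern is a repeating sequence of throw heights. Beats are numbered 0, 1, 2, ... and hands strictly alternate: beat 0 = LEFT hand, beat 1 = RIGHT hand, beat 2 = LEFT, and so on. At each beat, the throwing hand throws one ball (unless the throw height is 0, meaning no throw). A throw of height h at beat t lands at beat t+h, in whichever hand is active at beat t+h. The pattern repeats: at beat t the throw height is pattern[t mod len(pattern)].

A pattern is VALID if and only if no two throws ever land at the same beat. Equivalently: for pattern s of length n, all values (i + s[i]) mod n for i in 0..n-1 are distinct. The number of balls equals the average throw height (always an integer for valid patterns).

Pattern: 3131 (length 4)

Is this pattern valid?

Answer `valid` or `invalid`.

Answer: valid

Derivation:
i=0: (i + s[i]) mod n = (0 + 3) mod 4 = 3
i=1: (i + s[i]) mod n = (1 + 1) mod 4 = 2
i=2: (i + s[i]) mod n = (2 + 3) mod 4 = 1
i=3: (i + s[i]) mod n = (3 + 1) mod 4 = 0
Residues: [3, 2, 1, 0], distinct: True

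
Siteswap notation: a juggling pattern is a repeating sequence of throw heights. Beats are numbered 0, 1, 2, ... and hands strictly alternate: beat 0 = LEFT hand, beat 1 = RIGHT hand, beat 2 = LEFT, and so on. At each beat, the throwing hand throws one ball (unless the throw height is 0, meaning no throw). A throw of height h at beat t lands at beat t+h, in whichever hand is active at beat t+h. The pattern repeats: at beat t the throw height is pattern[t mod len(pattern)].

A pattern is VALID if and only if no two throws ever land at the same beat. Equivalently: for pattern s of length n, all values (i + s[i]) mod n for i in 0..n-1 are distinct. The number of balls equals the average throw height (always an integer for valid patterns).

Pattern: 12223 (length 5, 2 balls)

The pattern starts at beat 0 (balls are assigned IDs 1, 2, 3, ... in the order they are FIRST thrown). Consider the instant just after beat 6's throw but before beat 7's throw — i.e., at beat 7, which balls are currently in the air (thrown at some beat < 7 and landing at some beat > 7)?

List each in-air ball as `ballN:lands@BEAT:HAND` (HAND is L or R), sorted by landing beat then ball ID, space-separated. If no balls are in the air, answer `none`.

Beat 0 (L): throw ball1 h=1 -> lands@1:R; in-air after throw: [b1@1:R]
Beat 1 (R): throw ball1 h=2 -> lands@3:R; in-air after throw: [b1@3:R]
Beat 2 (L): throw ball2 h=2 -> lands@4:L; in-air after throw: [b1@3:R b2@4:L]
Beat 3 (R): throw ball1 h=2 -> lands@5:R; in-air after throw: [b2@4:L b1@5:R]
Beat 4 (L): throw ball2 h=3 -> lands@7:R; in-air after throw: [b1@5:R b2@7:R]
Beat 5 (R): throw ball1 h=1 -> lands@6:L; in-air after throw: [b1@6:L b2@7:R]
Beat 6 (L): throw ball1 h=2 -> lands@8:L; in-air after throw: [b2@7:R b1@8:L]
Beat 7 (R): throw ball2 h=2 -> lands@9:R; in-air after throw: [b1@8:L b2@9:R]

Answer: ball1:lands@8:L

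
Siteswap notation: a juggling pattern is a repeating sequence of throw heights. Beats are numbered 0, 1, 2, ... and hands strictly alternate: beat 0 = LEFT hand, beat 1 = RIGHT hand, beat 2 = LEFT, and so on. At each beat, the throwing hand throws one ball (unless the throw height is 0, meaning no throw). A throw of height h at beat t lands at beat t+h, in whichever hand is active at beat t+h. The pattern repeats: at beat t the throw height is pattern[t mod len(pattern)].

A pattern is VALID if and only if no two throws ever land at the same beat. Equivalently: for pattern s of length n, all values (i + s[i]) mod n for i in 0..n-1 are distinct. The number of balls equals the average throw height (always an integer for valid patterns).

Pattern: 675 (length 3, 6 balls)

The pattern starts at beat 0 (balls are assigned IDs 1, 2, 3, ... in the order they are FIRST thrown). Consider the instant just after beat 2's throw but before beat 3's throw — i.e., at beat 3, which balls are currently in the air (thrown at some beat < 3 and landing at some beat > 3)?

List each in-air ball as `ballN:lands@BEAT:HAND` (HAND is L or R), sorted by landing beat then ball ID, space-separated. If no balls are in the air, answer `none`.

Answer: ball1:lands@6:L ball3:lands@7:R ball2:lands@8:L

Derivation:
Beat 0 (L): throw ball1 h=6 -> lands@6:L; in-air after throw: [b1@6:L]
Beat 1 (R): throw ball2 h=7 -> lands@8:L; in-air after throw: [b1@6:L b2@8:L]
Beat 2 (L): throw ball3 h=5 -> lands@7:R; in-air after throw: [b1@6:L b3@7:R b2@8:L]
Beat 3 (R): throw ball4 h=6 -> lands@9:R; in-air after throw: [b1@6:L b3@7:R b2@8:L b4@9:R]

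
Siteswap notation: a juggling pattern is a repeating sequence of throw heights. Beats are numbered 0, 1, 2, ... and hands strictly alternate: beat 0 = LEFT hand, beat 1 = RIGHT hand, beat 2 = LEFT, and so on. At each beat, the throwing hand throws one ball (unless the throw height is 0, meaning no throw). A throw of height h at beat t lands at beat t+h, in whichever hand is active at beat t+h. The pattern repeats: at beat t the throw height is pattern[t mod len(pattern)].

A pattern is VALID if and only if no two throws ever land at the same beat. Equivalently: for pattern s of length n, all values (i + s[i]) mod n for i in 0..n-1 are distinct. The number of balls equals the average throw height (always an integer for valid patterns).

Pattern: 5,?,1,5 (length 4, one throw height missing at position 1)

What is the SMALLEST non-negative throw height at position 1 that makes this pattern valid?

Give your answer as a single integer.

Answer: 1

Derivation:
i=0: (0 + 5) mod 4 = 1
i=1: s[i]=? (unknown)
i=2: (2 + 1) mod 4 = 3
i=3: (3 + 5) mod 4 = 0
Known residues: [0, 1, 3]; need a permutation of 0..3, so missing residue r = 2
Need (1 + s) mod 4 = 2; smallest s = (2 - 1) mod 4 = 1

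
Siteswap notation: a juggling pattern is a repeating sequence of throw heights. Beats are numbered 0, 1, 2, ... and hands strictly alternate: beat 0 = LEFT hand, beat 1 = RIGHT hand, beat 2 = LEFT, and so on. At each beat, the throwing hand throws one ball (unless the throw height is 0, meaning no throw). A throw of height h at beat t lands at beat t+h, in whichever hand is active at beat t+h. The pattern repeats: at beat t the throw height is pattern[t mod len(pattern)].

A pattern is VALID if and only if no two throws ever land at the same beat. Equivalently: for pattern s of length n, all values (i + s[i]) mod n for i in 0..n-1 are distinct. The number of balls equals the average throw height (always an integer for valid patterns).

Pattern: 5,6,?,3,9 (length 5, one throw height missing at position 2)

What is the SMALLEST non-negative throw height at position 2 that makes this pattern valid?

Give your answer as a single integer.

i=0: (0 + 5) mod 5 = 0
i=1: (1 + 6) mod 5 = 2
i=2: s[i]=? (unknown)
i=3: (3 + 3) mod 5 = 1
i=4: (4 + 9) mod 5 = 3
Known residues: [0, 1, 2, 3]; need a permutation of 0..4, so missing residue r = 4
Need (2 + s) mod 5 = 4; smallest s = (4 - 2) mod 5 = 2

Answer: 2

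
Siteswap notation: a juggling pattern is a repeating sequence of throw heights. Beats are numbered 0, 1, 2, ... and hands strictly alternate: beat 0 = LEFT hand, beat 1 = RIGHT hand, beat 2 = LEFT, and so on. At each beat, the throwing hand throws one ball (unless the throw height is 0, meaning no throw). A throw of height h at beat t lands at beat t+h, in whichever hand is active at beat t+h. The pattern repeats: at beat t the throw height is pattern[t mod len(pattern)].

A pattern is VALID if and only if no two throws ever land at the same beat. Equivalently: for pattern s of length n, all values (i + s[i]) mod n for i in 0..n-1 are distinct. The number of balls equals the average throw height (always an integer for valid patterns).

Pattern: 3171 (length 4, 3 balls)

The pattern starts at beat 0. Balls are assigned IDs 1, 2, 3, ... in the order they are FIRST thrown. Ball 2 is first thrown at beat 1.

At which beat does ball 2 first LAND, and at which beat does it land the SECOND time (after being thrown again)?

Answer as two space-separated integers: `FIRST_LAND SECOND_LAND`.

Beat 0 (L): throw ball1 h=3 -> lands@3:R; in-air after throw: [b1@3:R]
Beat 1 (R): throw ball2 h=1 -> lands@2:L; in-air after throw: [b2@2:L b1@3:R]
Beat 2 (L): throw ball2 h=7 -> lands@9:R; in-air after throw: [b1@3:R b2@9:R]
Beat 3 (R): throw ball1 h=1 -> lands@4:L; in-air after throw: [b1@4:L b2@9:R]
Beat 4 (L): throw ball1 h=3 -> lands@7:R; in-air after throw: [b1@7:R b2@9:R]
Beat 5 (R): throw ball3 h=1 -> lands@6:L; in-air after throw: [b3@6:L b1@7:R b2@9:R]
Beat 6 (L): throw ball3 h=7 -> lands@13:R; in-air after throw: [b1@7:R b2@9:R b3@13:R]
Beat 7 (R): throw ball1 h=1 -> lands@8:L; in-air after throw: [b1@8:L b2@9:R b3@13:R]
Beat 8 (L): throw ball1 h=3 -> lands@11:R; in-air after throw: [b2@9:R b1@11:R b3@13:R]
Beat 9 (R): throw ball2 h=1 -> lands@10:L; in-air after throw: [b2@10:L b1@11:R b3@13:R]
Ball 2: thrown@1 h=1 -> first land @2; rethrown@2 h=7 -> second land @9

Answer: 2 9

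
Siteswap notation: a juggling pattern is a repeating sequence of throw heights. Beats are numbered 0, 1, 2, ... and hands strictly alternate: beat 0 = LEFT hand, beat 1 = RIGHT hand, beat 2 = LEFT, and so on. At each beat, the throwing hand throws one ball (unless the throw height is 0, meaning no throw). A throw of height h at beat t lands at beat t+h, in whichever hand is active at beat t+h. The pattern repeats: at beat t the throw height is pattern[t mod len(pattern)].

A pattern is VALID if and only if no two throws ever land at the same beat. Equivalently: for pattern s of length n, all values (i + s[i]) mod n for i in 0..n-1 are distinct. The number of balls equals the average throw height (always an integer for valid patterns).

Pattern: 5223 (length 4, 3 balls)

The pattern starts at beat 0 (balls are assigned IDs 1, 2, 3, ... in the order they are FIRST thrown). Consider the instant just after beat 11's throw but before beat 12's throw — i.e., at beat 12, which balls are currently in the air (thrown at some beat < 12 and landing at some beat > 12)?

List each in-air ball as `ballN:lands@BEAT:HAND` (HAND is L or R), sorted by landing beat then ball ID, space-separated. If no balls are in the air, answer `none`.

Answer: ball2:lands@13:R ball3:lands@14:L

Derivation:
Beat 0 (L): throw ball1 h=5 -> lands@5:R; in-air after throw: [b1@5:R]
Beat 1 (R): throw ball2 h=2 -> lands@3:R; in-air after throw: [b2@3:R b1@5:R]
Beat 2 (L): throw ball3 h=2 -> lands@4:L; in-air after throw: [b2@3:R b3@4:L b1@5:R]
Beat 3 (R): throw ball2 h=3 -> lands@6:L; in-air after throw: [b3@4:L b1@5:R b2@6:L]
Beat 4 (L): throw ball3 h=5 -> lands@9:R; in-air after throw: [b1@5:R b2@6:L b3@9:R]
Beat 5 (R): throw ball1 h=2 -> lands@7:R; in-air after throw: [b2@6:L b1@7:R b3@9:R]
Beat 6 (L): throw ball2 h=2 -> lands@8:L; in-air after throw: [b1@7:R b2@8:L b3@9:R]
Beat 7 (R): throw ball1 h=3 -> lands@10:L; in-air after throw: [b2@8:L b3@9:R b1@10:L]
Beat 8 (L): throw ball2 h=5 -> lands@13:R; in-air after throw: [b3@9:R b1@10:L b2@13:R]
Beat 9 (R): throw ball3 h=2 -> lands@11:R; in-air after throw: [b1@10:L b3@11:R b2@13:R]
Beat 10 (L): throw ball1 h=2 -> lands@12:L; in-air after throw: [b3@11:R b1@12:L b2@13:R]
Beat 11 (R): throw ball3 h=3 -> lands@14:L; in-air after throw: [b1@12:L b2@13:R b3@14:L]
Beat 12 (L): throw ball1 h=5 -> lands@17:R; in-air after throw: [b2@13:R b3@14:L b1@17:R]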